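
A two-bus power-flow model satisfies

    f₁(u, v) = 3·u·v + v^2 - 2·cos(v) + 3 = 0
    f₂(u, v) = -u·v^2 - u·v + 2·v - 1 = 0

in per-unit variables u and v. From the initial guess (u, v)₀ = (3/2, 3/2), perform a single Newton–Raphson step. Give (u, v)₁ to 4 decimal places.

At (3/2, 3/2): F = (11.858526, -3.6250).
Jacobian J = [[3·v, 3·u + 2·v + 2·sin(v)], [-v^2 - v, -2·u·v - u + 2]].
At the point, J = [[4.5000, 9.494990], [-3.7500, -4.0000]] (det J = 17.606212).
Solving J·Δ = −F gives Δ = (0.7392, -1.5993).
Then the next iterate is (u, v)₁ = (2.2392, -0.0993).

(2.2392, -0.0993)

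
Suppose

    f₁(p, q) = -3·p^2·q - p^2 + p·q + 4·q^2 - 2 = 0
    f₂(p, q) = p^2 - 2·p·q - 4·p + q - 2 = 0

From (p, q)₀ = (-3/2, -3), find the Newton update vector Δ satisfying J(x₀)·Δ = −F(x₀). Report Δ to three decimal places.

(0.289, 1.510)

At (-3/2, -3): F = (56.500, -5.750).
Jacobian J = [[-6·p·q - 2·p + q, -3·p^2 + p + 8·q], [2·p - 2·q - 4, -2·p + 1]].
At the point, J = [[-27.000, -32.250], [-1.000, 4.000]] (det J = -140.250).
Solving J·Δ = −F gives Δ = (0.289, 1.510).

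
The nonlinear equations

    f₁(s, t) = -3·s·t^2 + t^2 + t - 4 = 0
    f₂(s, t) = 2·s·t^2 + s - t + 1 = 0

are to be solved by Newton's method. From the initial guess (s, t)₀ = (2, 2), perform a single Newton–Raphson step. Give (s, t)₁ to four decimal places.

(1.2222, 1.3333)

At (2, 2): F = (-22.0000, 17.0000).
Jacobian J = [[-3·t^2, -6·s·t + 2·t + 1], [2·t^2 + 1, 4·s·t - 1]].
At the point, J = [[-12.0000, -19.0000], [9.0000, 15.0000]] (det J = -9.0000).
Solving J·Δ = −F gives Δ = (-0.7778, -0.6667).
Then the next iterate is (s, t)₁ = (1.2222, 1.3333).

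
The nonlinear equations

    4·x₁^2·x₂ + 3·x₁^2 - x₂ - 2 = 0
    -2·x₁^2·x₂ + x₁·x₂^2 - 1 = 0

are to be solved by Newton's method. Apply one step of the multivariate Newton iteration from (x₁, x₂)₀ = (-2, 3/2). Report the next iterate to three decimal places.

(-1.337, 0.925)

At (-2, 3/2): F = (32.500, -17.500).
Jacobian J = [[8·x₁·x₂ + 6·x₁, 4·x₁^2 - 1], [-4·x₁·x₂ + x₂^2, -2·x₁^2 + 2·x₁·x₂]].
At the point, J = [[-36.000, 15.000], [14.250, -14.000]] (det J = 290.250).
Solving J·Δ = −F gives Δ = (0.663, -0.575).
Then the next iterate is (x₁, x₂)₁ = (-1.337, 0.925).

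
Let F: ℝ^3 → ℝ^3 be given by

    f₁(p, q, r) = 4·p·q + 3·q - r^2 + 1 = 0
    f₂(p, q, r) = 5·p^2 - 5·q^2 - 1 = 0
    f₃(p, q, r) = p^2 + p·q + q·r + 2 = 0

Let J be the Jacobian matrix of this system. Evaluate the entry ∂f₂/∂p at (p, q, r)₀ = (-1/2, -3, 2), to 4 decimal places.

-5.0000

∂f₂/∂p = 10·p.
At (-1/2, -3, 2) this is -5.0000.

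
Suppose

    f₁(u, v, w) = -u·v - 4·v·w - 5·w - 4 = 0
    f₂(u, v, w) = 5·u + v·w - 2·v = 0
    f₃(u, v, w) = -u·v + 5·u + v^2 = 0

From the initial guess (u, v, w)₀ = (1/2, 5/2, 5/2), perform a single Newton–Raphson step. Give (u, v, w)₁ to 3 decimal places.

(0.745, 0.697, 0.871)

At (1/2, 5/2, 5/2): F = (-42.750, 3.750, 7.500).
Jacobian J = [[-v, -u - 4·w, -4·v - 5], [5, w - 2, v], [-v + 5, -u + 2·v, 0]].
At the point, J = [[-2.500, -10.500, -15.000], [5.000, 0.500, 2.500], [2.500, 4.500, 0.000]] (det J = -356.250).
Solving J·Δ = −F gives Δ = (0.245, -1.803, -1.629).
Then the next iterate is (u, v, w)₁ = (0.745, 0.697, 0.871).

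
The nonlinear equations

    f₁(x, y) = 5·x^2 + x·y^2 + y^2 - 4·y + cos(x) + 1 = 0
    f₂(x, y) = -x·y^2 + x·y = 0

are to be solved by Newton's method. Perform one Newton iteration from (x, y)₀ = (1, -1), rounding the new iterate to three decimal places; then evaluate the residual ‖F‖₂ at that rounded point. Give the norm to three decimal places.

9.435

At (1, -1): F = (12.54030, -2.000).
Jacobian J = [[10·x + y^2 - sin(x), 2·x·y + 2·y - 4], [-y^2 + y, -2·x·y + x]].
At the point, J = [[10.15853, -8.000], [-2.000, 3.000]] (det J = 14.47559).
Solving J·Δ = −F gives Δ = (-1.494, -0.329).
Then the next iterate is (x, y)₁ = (-0.494, -1.329).
Re-evaluating at (-0.494, -1.329): F = (9.31034, 1.52905), so ‖F‖₂ = 9.435.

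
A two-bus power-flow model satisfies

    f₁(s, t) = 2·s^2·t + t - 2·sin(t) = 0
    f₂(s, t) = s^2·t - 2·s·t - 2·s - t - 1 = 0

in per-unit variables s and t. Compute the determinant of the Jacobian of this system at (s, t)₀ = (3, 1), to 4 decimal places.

-11.8388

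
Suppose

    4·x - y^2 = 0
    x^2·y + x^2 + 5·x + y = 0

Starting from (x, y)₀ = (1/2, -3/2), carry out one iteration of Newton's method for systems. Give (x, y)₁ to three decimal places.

(0.154, -0.956)

At (1/2, -3/2): F = (-0.250, 0.875).
Jacobian J = [[4, -2·y], [2·x·y + 2·x + 5, x^2 + 1]].
At the point, J = [[4.000, 3.000], [4.500, 1.250]] (det J = -8.500).
Solving J·Δ = −F gives Δ = (-0.346, 0.544).
Then the next iterate is (x, y)₁ = (0.154, -0.956).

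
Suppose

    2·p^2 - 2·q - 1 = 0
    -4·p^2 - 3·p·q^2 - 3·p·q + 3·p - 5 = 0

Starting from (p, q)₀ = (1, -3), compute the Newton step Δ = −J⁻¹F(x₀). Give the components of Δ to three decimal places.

(-4.071, -4.643)

At (1, -3): F = (7.000, -24.000).
Jacobian J = [[4·p, -2], [-8·p - 3·q^2 - 3·q + 3, -6·p·q - 3·p]].
At the point, J = [[4.000, -2.000], [-23.000, 15.000]] (det J = 14.000).
Solving J·Δ = −F gives Δ = (-4.071, -4.643).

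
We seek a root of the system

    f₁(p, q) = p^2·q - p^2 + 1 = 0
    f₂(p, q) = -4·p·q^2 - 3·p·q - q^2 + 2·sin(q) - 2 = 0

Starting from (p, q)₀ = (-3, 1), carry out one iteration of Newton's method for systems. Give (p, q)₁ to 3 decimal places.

At (-3, 1): F = (1.000, 19.68294).
Jacobian J = [[2·p·q - 2·p, p^2], [-4·q^2 - 3·q, -8·p·q - 3·p - 2·q + 2·cos(q)]].
At the point, J = [[0.000, 9.000], [-7.000, 32.08060]] (det J = 63.000).
Solving J·Δ = −F gives Δ = (2.303, -0.111).
Then the next iterate is (p, q)₁ = (-0.697, 0.889).

(-0.697, 0.889)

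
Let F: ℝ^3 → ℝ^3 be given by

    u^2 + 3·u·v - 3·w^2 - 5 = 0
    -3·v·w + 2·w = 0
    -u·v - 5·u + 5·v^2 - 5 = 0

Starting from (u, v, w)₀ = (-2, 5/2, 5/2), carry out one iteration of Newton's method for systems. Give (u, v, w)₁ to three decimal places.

At (-2, 5/2, 5/2): F = (-34.750, -13.750, 41.250).
Jacobian J = [[2·u + 3·v, 3·u, -6·w], [0, -3·w, -3·v + 2], [-v - 5, -u + 10·v, 0]].
At the point, J = [[3.500, -6.000, -15.000], [0.000, -7.500, -5.500], [-7.500, 27.000, 0.000]] (det J = 1116.000).
Solving J·Δ = −F gives Δ = (2.573, -0.813, -1.391).
Then the next iterate is (u, v, w)₁ = (0.573, 1.687, 1.109).

(0.573, 1.687, 1.109)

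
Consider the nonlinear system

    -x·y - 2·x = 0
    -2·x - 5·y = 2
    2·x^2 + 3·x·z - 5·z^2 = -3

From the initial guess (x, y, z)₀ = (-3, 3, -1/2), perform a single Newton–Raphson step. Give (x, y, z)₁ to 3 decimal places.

At (-3, 3, -1/2): F = (15.000, -11.000, 24.250).
Jacobian J = [[-y - 2, -x, 0], [-2, -5, 0], [4·x + 3·z, 0, 3·x - 10·z]].
At the point, J = [[-5.000, 3.000, 0.000], [-2.000, -5.000, 0.000], [-13.500, 0.000, -4.000]] (det J = -124.000).
Solving J·Δ = −F gives Δ = (1.355, -2.742, 1.490).
Then the next iterate is (x, y, z)₁ = (-1.645, 0.258, 0.990).

(-1.645, 0.258, 0.990)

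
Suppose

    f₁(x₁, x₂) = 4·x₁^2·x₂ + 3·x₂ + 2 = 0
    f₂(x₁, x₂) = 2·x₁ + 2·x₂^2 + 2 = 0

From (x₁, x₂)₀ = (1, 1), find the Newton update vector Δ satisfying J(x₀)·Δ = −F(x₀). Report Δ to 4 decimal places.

(0.3333, -1.6667)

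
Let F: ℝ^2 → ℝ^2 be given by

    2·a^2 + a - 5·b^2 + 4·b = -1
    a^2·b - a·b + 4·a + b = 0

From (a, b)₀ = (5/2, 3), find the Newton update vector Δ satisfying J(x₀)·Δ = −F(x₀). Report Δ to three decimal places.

(-1.174, -1.151)

At (5/2, 3): F = (-17.000, 24.250).
Jacobian J = [[4·a + 1, -10·b + 4], [2·a·b - b + 4, a^2 - a + 1]].
At the point, J = [[11.000, -26.000], [16.000, 4.750]] (det J = 468.250).
Solving J·Δ = −F gives Δ = (-1.174, -1.151).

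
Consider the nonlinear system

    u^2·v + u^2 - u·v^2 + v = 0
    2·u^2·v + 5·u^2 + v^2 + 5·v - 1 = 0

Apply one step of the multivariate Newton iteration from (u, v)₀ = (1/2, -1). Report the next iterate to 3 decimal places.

(0.921, -0.146)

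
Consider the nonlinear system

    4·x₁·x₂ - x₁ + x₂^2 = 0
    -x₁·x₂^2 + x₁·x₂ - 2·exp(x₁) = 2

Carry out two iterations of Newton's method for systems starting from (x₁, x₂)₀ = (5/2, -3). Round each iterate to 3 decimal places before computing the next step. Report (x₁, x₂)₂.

At (5/2, -3): F = (-23.500, -56.36499).
Jacobian J = [[4·x₂ - 1, 4·x₁ + 2·x₂], [-x₂^2 + x₂ - 2·exp(x₁), -2·x₁·x₂ + x₁]].
At the point, J = [[-13.000, 4.000], [-36.36499, 17.500]] (det J = -82.04005).
Solving J·Δ = −F gives Δ = (-2.265, -1.485).
Then the next iterate is (x₁, x₂)₁ = (0.235, -4.485).
Round to (0.235, -4.485) and repeat: F = (15.66433, -10.31087), J = [[-18.940, -8.030], [-27.13004, 2.34295]].
Δ = (-0.176, 2.365), so (x₁, x₂)₂ = (0.059, -2.120).

(0.059, -2.120)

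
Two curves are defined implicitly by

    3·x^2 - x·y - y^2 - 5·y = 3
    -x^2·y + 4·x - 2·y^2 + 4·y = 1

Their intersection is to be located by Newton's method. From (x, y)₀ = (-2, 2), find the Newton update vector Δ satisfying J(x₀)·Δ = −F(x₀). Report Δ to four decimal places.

(0.5663, -1.2755)

At (-2, 2): F = (-1.0000, -17.0000).
Jacobian J = [[6·x - y, -x - 2·y - 5], [-2·x·y + 4, -x^2 - 4·y + 4]].
At the point, J = [[-14.0000, -7.0000], [12.0000, -8.0000]] (det J = 196.0000).
Solving J·Δ = −F gives Δ = (0.5663, -1.2755).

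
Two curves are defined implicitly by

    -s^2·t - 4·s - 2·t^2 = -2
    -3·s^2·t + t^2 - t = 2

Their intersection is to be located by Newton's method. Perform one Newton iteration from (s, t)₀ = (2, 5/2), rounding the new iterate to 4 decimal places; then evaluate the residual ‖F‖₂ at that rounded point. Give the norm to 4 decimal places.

11.6001

At (2, 5/2): F = (-28.5000, -28.2500).
Jacobian J = [[-2·s·t - 4, -s^2 - 4·t], [-6·s·t, -3·s^2 + 2·t - 1]].
At the point, J = [[-14.0000, -14.0000], [-30.0000, -8.0000]] (det J = -308.0000).
Solving J·Δ = −F gives Δ = (-0.5438, -1.4919).
Then the next iterate is (s, t)₁ = (1.4562, 1.0081).
Re-evaluating at (1.4562, 1.0081): F = (-7.995026, -8.404918), so ‖F‖₂ = 11.6001.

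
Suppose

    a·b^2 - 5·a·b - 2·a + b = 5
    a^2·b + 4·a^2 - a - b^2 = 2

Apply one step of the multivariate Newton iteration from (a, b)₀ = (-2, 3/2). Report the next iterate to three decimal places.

(-1.186, 0.481)

At (-2, 3/2): F = (11.000, 19.750).
Jacobian J = [[b^2 - 5·b - 2, 2·a·b - 5·a + 1], [2·a·b + 8·a - 1, a^2 - 2·b]].
At the point, J = [[-7.250, 5.000], [-23.000, 1.000]] (det J = 107.750).
Solving J·Δ = −F gives Δ = (0.814, -1.019).
Then the next iterate is (a, b)₁ = (-1.186, 0.481).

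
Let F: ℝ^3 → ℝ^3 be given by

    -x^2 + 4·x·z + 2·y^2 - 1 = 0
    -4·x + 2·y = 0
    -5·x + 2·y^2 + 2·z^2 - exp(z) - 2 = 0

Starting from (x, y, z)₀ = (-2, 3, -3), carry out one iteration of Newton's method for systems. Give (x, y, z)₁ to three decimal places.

(4.028, 8.057, 3.182)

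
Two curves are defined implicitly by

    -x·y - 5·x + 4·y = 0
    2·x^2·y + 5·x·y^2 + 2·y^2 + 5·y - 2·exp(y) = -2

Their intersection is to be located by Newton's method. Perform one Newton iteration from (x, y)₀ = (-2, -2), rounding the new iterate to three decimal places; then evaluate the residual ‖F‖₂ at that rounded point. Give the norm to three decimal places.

At (-2, -2): F = (-2.000, -56.27067).
Jacobian J = [[-y - 5, -x + 4], [4·x·y + 5·y^2, 2·x^2 + 10·x·y + 4·y - 2·exp(y) + 5]].
At the point, J = [[-3.000, 6.000], [36.000, 44.72933]] (det J = -350.18799).
Solving J·Δ = −F gives Δ = (0.709, 0.688).
Then the next iterate is (x, y)₁ = (-1.291, -1.312).
Re-evaluating at (-1.291, -1.312): F = (-0.48679, -17.14052), so ‖F‖₂ = 17.147.

17.147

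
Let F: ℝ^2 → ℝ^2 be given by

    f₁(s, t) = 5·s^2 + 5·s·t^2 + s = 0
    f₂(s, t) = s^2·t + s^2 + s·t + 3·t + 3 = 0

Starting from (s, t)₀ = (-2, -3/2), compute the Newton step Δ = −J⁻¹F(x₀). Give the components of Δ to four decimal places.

(-0.1395, 0.1140)

At (-2, -3/2): F = (-4.5000, -0.5000).
Jacobian J = [[10·s + 5·t^2 + 1, 10·s·t], [2·s·t + 2·s + t, s^2 + s + 3]].
At the point, J = [[-7.7500, 30.0000], [0.5000, 5.0000]] (det J = -53.7500).
Solving J·Δ = −F gives Δ = (-0.1395, 0.1140).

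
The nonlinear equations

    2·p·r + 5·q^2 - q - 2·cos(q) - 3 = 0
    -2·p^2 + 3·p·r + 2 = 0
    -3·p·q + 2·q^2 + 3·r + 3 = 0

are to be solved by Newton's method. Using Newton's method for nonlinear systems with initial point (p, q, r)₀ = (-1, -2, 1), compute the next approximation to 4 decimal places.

(-1.0482, -1.1252, -0.1124)

At (-1, -2, 1): F = (17.832294, -3.0000, 8.0000).
Jacobian J = [[2·r, 10·q + 2·sin(q) - 1, 2·p], [-4·p + 3·r, 0, 3·p], [-3·q, -3·p + 4·q, 3]].
At the point, J = [[2.0000, -22.818595, -2.0000], [7.0000, 0.0000, -3.0000], [6.0000, -5.0000, 3.0000]] (det J = 929.925199).
Solving J·Δ = −F gives Δ = (-0.0482, 0.8748, -1.1124).
Then the next iterate is (p, q, r)₁ = (-1.0482, -1.1252, -0.1124).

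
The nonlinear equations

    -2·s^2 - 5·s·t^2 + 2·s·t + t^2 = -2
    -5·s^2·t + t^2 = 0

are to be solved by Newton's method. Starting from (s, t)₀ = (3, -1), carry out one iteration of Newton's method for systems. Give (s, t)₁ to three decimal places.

At (3, -1): F = (-36.000, 46.000).
Jacobian J = [[-4·s - 5·t^2 + 2·t, -10·s·t + 2·s + 2·t], [-10·s·t, -5·s^2 + 2·t]].
At the point, J = [[-19.000, 34.000], [30.000, -47.000]] (det J = -127.000).
Solving J·Δ = −F gives Δ = (1.008, 1.622).
Then the next iterate is (s, t)₁ = (4.008, 0.622).

(4.008, 0.622)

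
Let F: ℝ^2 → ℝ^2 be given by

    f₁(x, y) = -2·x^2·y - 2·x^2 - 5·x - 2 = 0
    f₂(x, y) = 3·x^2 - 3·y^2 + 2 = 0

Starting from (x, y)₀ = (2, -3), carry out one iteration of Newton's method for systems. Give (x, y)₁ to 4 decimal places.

(2.1088, -2.3503)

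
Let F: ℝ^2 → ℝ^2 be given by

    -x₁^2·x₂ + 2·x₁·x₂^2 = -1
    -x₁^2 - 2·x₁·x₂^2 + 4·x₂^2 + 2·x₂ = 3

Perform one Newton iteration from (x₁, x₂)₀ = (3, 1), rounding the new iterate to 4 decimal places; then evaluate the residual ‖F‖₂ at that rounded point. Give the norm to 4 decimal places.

6.1444

At (3, 1): F = (-2.0000, -12.0000).
Jacobian J = [[-2·x₁·x₂ + 2·x₂^2, -x₁^2 + 4·x₁·x₂], [-2·x₁ - 2·x₂^2, -4·x₁·x₂ + 8·x₂ + 2]].
At the point, J = [[-4.0000, 3.0000], [-8.0000, -2.0000]] (det J = 32.0000).
Solving J·Δ = −F gives Δ = (-1.2500, -1.0000).
Then the next iterate is (x₁, x₂)₁ = (1.7500, 0.0000).
Re-evaluating at (1.7500, 0.0000): F = (1.0000, -6.0625), so ‖F‖₂ = 6.1444.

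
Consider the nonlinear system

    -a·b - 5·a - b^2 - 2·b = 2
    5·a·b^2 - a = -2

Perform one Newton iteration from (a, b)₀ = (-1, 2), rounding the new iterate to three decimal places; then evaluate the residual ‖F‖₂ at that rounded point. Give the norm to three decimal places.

At (-1, 2): F = (-3.000, -17.000).
Jacobian J = [[-b - 5, -a - 2·b - 2], [5·b^2 - 1, 10·a·b]].
At the point, J = [[-7.000, -5.000], [19.000, -20.000]] (det J = 235.000).
Solving J·Δ = −F gives Δ = (0.106, -0.749).
Then the next iterate is (a, b)₁ = (-0.894, 1.251).
Re-evaluating at (-0.894, 1.251): F = (-0.47861, -4.10155), so ‖F‖₂ = 4.129.

4.129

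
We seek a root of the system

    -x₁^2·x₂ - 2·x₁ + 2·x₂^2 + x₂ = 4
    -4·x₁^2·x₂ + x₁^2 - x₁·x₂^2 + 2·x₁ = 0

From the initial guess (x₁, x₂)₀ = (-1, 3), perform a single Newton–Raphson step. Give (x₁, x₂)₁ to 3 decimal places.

At (-1, 3): F = (16.000, -4.000).
Jacobian J = [[-2·x₁·x₂ - 2, -x₁^2 + 4·x₂ + 1], [-8·x₁·x₂ + 2·x₁ - x₂^2 + 2, -4·x₁^2 - 2·x₁·x₂]].
At the point, J = [[4.000, 12.000], [15.000, 2.000]] (det J = -172.000).
Solving J·Δ = −F gives Δ = (0.465, -1.488).
Then the next iterate is (x₁, x₂)₁ = (-0.535, 1.512).

(-0.535, 1.512)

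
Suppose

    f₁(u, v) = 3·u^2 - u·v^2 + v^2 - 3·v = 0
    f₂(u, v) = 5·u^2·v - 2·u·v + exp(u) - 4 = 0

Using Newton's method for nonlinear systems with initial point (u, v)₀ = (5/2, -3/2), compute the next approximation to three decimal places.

(0.956, -1.625)

At (5/2, -3/2): F = (19.875, -31.19251).
Jacobian J = [[6·u - v^2, -2·u·v + 2·v - 3], [10·u·v - 2·v + exp(u), 5·u^2 - 2·u]].
At the point, J = [[12.750, 1.500], [-22.31751, 26.250]] (det J = 368.16376).
Solving J·Δ = −F gives Δ = (-1.544, -0.125).
Then the next iterate is (u, v)₁ = (0.956, -1.625).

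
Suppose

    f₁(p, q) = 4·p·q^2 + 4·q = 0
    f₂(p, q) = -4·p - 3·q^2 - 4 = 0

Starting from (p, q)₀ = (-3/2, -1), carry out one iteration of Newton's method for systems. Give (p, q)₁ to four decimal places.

At (-3/2, -1): F = (-10.0000, -1.0000).
Jacobian J = [[4·q^2, 8·p·q + 4], [-4, -6·q]].
At the point, J = [[4.0000, 16.0000], [-4.0000, 6.0000]] (det J = 88.0000).
Solving J·Δ = −F gives Δ = (0.5000, 0.5000).
Then the next iterate is (p, q)₁ = (-1.0000, -0.5000).

(-1.0000, -0.5000)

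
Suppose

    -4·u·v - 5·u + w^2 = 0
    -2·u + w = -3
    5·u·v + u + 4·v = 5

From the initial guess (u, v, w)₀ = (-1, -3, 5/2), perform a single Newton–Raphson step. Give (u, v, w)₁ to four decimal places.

At (-1, -3, 5/2): F = (-0.7500, 7.5000, -3.0000).
Jacobian J = [[-4·v - 5, -4·u, 2·w], [-2, 0, 1], [5·v + 1, 5·u + 4, 0]].
At the point, J = [[7.0000, 4.0000, 5.0000], [-2.0000, 0.0000, 1.0000], [-14.0000, -1.0000, 0.0000]] (det J = -39.0000).
Solving J·Δ = −F gives Δ = (-1.2885, 15.0385, -10.0769).
Then the next iterate is (u, v, w)₁ = (-2.2885, 12.0385, -7.5769).

(-2.2885, 12.0385, -7.5769)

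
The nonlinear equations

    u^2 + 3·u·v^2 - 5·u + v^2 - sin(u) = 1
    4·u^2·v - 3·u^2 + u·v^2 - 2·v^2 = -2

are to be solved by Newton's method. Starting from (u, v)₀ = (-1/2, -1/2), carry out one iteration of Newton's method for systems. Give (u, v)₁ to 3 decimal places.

(-0.197, -0.991)

At (-1/2, -1/2): F = (2.10443, 0.125).
Jacobian J = [[2·u + 3·v^2 - cos(u) - 5, 6·u·v + 2·v], [8·u·v - 6·u + v^2, 4·u^2 + 2·u·v - 4·v]].
At the point, J = [[-6.12758, 0.500], [5.250, 3.500]] (det J = -24.07154).
Solving J·Δ = −F gives Δ = (0.303, -0.491).
Then the next iterate is (u, v)₁ = (-0.197, -0.991).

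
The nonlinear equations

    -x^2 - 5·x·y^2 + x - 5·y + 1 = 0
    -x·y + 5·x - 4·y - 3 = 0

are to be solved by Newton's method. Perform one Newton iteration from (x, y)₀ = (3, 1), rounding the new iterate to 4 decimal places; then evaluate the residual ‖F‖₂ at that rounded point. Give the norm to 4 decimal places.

7.1348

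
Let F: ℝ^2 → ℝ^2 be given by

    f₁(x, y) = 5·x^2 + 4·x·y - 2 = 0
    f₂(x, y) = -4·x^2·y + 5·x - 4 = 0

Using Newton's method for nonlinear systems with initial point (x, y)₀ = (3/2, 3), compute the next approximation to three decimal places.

(-0.329, 6.689)

At (3/2, 3): F = (27.250, -23.500).
Jacobian J = [[10·x + 4·y, 4·x], [-8·x·y + 5, -4·x^2]].
At the point, J = [[27.000, 6.000], [-31.000, -9.000]] (det J = -57.000).
Solving J·Δ = −F gives Δ = (-1.829, 3.689).
Then the next iterate is (x, y)₁ = (-0.329, 6.689).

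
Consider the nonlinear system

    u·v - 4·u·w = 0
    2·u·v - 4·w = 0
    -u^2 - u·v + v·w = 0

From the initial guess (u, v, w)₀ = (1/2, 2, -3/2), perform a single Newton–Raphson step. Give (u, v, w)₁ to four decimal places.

(0.5000, 1.8333, 0.4583)

At (1/2, 2, -3/2): F = (4.0000, 8.0000, -4.2500).
Jacobian J = [[v - 4·w, u, -4·u], [2·v, 2·u, -4], [-2·u - v, -u + w, v]].
At the point, J = [[8.0000, 0.5000, -2.0000], [4.0000, 1.0000, -4.0000], [-3.0000, -2.0000, 2.0000]] (det J = -36.0000).
Solving J·Δ = −F gives Δ = (0.0000, -0.1667, 1.9583).
Then the next iterate is (u, v, w)₁ = (0.5000, 1.8333, 0.4583).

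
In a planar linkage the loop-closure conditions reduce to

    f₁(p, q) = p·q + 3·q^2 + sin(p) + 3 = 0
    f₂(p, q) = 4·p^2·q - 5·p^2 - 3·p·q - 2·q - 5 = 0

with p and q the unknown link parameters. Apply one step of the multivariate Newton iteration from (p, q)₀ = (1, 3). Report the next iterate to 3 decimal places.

At (1, 3): F = (33.84147, -13.000).
Jacobian J = [[q + cos(p), p + 6·q], [8·p·q - 10·p - 3·q, 4·p^2 - 3·p - 2]].
At the point, J = [[3.54030, 19.000], [5.000, -1.000]] (det J = -98.54030).
Solving J·Δ = −F gives Δ = (2.163, -2.184).
Then the next iterate is (p, q)₁ = (3.163, 0.816).

(3.163, 0.816)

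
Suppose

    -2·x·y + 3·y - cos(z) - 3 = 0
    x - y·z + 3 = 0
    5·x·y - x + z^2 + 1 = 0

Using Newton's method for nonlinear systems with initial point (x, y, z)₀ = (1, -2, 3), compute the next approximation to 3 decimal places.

(1.395, 0.610, 1.717)

At (1, -2, 3): F = (-4.01001, 10.000, -1.000).
Jacobian J = [[-2·y, -2·x + 3, sin(z)], [1, -z, -y], [5·y - 1, 5·x, 2·z]].
At the point, J = [[4.000, 1.000, 0.14112], [1.000, -3.000, 2.000], [-11.000, 5.000, 6.000]] (det J = -143.95136).
Solving J·Δ = −F gives Δ = (0.395, 2.610, -1.283).
Then the next iterate is (x, y, z)₁ = (1.395, 0.610, 1.717).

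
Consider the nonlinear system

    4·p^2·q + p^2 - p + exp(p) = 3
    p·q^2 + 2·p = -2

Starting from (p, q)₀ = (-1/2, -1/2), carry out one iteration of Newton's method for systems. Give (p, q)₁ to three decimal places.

(-1.500, 2.250)

At (-1/2, -1/2): F = (-2.14347, 0.875).
Jacobian J = [[8·p·q + 2·p + exp(p) - 1, 4·p^2], [q^2 + 2, 2·p·q]].
At the point, J = [[0.60653, 1.000], [2.250, 0.500]] (det J = -1.94673).
Solving J·Δ = −F gives Δ = (-1.000, 2.750).
Then the next iterate is (p, q)₁ = (-1.500, 2.250).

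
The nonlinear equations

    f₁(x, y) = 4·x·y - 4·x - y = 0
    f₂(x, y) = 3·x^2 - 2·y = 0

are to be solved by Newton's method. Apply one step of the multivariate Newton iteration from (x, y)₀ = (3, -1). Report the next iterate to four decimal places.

At (3, -1): F = (-23.0000, 29.0000).
Jacobian J = [[4·y - 4, 4·x - 1], [6·x, -2]].
At the point, J = [[-8.0000, 11.0000], [18.0000, -2.0000]] (det J = -182.0000).
Solving J·Δ = −F gives Δ = (-1.5000, 1.0000).
Then the next iterate is (x, y)₁ = (1.5000, 0.0000).

(1.5000, 0.0000)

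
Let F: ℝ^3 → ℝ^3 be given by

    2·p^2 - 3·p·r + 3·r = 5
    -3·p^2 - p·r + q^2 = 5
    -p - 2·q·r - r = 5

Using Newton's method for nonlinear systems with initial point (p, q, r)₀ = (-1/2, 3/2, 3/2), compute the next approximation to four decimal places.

(-3.0244, 4.3699, -2.6463)

At (-1/2, 3/2, 3/2): F = (2.2500, -2.7500, -10.5000).
Jacobian J = [[4·p - 3·r, 0, -3·p + 3], [-6·p - r, 2·q, -p], [-1, -2·r, -2·q - 1]].
At the point, J = [[-6.5000, 0.0000, 4.5000], [1.5000, 3.0000, 0.5000], [-1.0000, -3.0000, -4.0000]] (det J = 61.5000).
Solving J·Δ = −F gives Δ = (-2.5244, 2.8699, -4.1463).
Then the next iterate is (p, q, r)₁ = (-3.0244, 4.3699, -2.6463).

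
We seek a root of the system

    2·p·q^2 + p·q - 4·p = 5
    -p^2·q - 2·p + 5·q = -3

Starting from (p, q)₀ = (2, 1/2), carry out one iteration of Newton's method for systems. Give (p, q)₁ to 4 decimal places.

At (2, 1/2): F = (-11.0000, -0.5000).
Jacobian J = [[2·q^2 + q - 4, 4·p·q + p], [-2·p·q - 2, -p^2 + 5]].
At the point, J = [[-3.0000, 6.0000], [-4.0000, 1.0000]] (det J = 21.0000).
Solving J·Δ = −F gives Δ = (0.3810, 2.0238).
Then the next iterate is (p, q)₁ = (2.3810, 2.5238).

(2.3810, 2.5238)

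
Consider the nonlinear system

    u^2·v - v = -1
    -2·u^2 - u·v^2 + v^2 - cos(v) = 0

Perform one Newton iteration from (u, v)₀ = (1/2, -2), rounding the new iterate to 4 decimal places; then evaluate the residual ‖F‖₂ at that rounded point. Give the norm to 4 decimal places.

536.3419

At (1/2, -2): F = (2.5000, 1.916147).
Jacobian J = [[2·u·v, u^2 - 1], [-4·u - v^2, -2·u·v + 2·v + sin(v)]].
At the point, J = [[-2.0000, -0.7500], [-6.0000, -2.909297]] (det J = 1.318595).
Solving J·Δ = −F gives Δ = (4.4260, -8.4694).
Then the next iterate is (u, v)₁ = (4.9260, -10.4694).
Re-evaluating at (4.9260, -10.4694): F = (-242.575574, -478.351052), so ‖F‖₂ = 536.3419.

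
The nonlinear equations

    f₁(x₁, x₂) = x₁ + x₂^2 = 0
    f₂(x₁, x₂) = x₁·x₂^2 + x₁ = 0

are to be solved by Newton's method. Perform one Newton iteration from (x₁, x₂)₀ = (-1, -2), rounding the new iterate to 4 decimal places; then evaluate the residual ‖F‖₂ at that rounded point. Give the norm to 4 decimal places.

1.7206

At (-1, -2): F = (3.0000, -5.0000).
Jacobian J = [[1, 2·x₂], [x₂^2 + 1, 2·x₁·x₂]].
At the point, J = [[1.0000, -4.0000], [5.0000, 4.0000]] (det J = 24.0000).
Solving J·Δ = −F gives Δ = (0.3333, 0.8333).
Then the next iterate is (x₁, x₂)₁ = (-0.6667, -1.1667).
Re-evaluating at (-0.6667, -1.1667): F = (0.694489, -1.574205), so ‖F‖₂ = 1.7206.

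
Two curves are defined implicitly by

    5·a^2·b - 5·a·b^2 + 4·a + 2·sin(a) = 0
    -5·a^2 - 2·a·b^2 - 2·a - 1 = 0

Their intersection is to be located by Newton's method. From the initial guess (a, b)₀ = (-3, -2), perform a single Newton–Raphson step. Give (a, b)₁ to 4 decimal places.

At (-3, -2): F = (-42.282240, -16.0000).
Jacobian J = [[10·a·b - 5·b^2 + 2·cos(a) + 4, 5·a^2 - 10·a·b], [-10·a - 2·b^2 - 2, -4·a·b]].
At the point, J = [[42.020015, -15.0000], [20.0000, -24.0000]] (det J = -708.480360).
Solving J·Δ = −F gives Δ = (1.0936, 0.2446).
Then the next iterate is (a, b)₁ = (-1.9064, -1.7554).

(-1.9064, -1.7554)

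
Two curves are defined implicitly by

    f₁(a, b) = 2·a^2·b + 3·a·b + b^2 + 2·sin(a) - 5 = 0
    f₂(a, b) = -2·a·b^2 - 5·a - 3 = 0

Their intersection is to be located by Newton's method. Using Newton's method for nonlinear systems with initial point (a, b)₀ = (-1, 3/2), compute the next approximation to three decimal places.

(1.948, 5.085)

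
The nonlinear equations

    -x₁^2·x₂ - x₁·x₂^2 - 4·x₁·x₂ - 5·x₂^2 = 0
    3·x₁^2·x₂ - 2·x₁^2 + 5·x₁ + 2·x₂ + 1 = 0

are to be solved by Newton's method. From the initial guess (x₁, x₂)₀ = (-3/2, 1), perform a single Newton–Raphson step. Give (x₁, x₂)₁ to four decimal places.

(-1.9659, 1.3636)

At (-3/2, 1): F = (0.2500, -2.2500).
Jacobian J = [[-2·x₁·x₂ - x₂^2 - 4·x₂, -x₁^2 - 2·x₁·x₂ - 4·x₁ - 10·x₂], [6·x₁·x₂ - 4·x₁ + 5, 3·x₁^2 + 2]].
At the point, J = [[-2.0000, -3.2500], [2.0000, 8.7500]] (det J = -11.0000).
Solving J·Δ = −F gives Δ = (-0.4659, 0.3636).
Then the next iterate is (x₁, x₂)₁ = (-1.9659, 1.3636).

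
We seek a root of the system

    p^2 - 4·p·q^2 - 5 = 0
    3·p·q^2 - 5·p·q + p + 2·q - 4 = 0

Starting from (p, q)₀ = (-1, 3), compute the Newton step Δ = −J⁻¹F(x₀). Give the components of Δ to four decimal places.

(0.8302, -0.0189)

At (-1, 3): F = (32.0000, -11.0000).
Jacobian J = [[2·p - 4·q^2, -8·p·q], [3·q^2 - 5·q + 1, 6·p·q - 5·p + 2]].
At the point, J = [[-38.0000, 24.0000], [13.0000, -11.0000]] (det J = 106.0000).
Solving J·Δ = −F gives Δ = (0.8302, -0.0189).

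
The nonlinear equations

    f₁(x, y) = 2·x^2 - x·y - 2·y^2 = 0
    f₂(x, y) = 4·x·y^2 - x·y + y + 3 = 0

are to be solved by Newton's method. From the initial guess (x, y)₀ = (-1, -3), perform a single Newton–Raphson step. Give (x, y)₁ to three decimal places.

(-0.976, -1.537)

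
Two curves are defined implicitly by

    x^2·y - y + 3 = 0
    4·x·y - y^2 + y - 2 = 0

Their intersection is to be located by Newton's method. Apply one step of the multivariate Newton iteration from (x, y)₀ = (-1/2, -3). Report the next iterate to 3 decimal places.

At (-1/2, -3): F = (5.250, -8.000).
Jacobian J = [[2·x·y, x^2 - 1], [4·y, 4·x - 2·y + 1]].
At the point, J = [[3.000, -0.750], [-12.000, 5.000]] (det J = 6.000).
Solving J·Δ = −F gives Δ = (-3.375, -6.500).
Then the next iterate is (x, y)₁ = (-3.875, -9.500).

(-3.875, -9.500)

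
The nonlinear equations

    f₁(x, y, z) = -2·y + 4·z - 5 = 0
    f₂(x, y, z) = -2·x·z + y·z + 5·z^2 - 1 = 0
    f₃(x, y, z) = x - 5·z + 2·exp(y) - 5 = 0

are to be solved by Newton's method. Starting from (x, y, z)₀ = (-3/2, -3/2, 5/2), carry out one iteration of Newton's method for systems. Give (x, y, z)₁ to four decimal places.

(30.1973, 9.7690, 6.1345)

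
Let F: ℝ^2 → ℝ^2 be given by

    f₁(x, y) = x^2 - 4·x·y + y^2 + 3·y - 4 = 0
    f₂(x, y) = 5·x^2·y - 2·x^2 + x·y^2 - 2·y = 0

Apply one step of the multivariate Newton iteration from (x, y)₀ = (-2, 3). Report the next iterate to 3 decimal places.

At (-2, 3): F = (42.000, 28.000).
Jacobian J = [[2·x - 4·y, -4·x + 2·y + 3], [10·x·y - 4·x + y^2, 5·x^2 + 2·x·y - 2]].
At the point, J = [[-16.000, 17.000], [-43.000, 6.000]] (det J = 635.000).
Solving J·Δ = −F gives Δ = (0.353, -2.139).
Then the next iterate is (x, y)₁ = (-1.647, 0.861).

(-1.647, 0.861)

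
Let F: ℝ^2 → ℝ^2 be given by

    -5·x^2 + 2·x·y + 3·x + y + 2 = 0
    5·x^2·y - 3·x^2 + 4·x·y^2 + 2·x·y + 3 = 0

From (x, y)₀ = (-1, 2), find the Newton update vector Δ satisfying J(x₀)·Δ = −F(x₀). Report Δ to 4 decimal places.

(0.4372, -0.5674)

At (-1, 2): F = (-8.0000, -10.0000).
Jacobian J = [[-10·x + 2·y + 3, 2·x + 1], [10·x·y - 6·x + 4·y^2 + 2·y, 5·x^2 + 8·x·y + 2·x]].
At the point, J = [[17.0000, -1.0000], [6.0000, -13.0000]] (det J = -215.0000).
Solving J·Δ = −F gives Δ = (0.4372, -0.5674).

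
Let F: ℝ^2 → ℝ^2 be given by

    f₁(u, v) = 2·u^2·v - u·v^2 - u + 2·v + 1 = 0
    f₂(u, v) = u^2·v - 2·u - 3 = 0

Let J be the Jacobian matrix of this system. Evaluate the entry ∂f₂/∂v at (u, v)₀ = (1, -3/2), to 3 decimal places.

1.000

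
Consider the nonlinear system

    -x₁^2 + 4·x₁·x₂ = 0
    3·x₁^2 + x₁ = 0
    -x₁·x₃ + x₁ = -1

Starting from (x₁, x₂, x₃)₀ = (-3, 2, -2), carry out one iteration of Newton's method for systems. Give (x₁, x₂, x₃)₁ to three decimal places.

(-1.588, 0.897, -0.745)

At (-3, 2, -2): F = (-33.000, 24.000, -8.000).
Jacobian J = [[-2·x₁ + 4·x₂, 4·x₁, 0], [6·x₁ + 1, 0, 0], [-x₃ + 1, 0, -x₁]].
At the point, J = [[14.000, -12.000, 0.000], [-17.000, 0.000, 0.000], [3.000, 0.000, 3.000]] (det J = -612.000).
Solving J·Δ = −F gives Δ = (1.412, -1.103, 1.255).
Then the next iterate is (x₁, x₂, x₃)₁ = (-1.588, 0.897, -0.745).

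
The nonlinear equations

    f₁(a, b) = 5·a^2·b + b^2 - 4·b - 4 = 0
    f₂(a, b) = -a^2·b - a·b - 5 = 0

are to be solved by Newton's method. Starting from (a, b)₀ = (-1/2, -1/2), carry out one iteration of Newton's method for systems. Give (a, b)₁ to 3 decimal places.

(31.200, 20.000)

At (-1/2, -1/2): F = (-2.375, -5.125).
Jacobian J = [[10·a·b, 5·a^2 + 2·b - 4], [-2·a·b - b, -a^2 - a]].
At the point, J = [[2.500, -3.750], [0.000, 0.250]] (det J = 0.625).
Solving J·Δ = −F gives Δ = (31.700, 20.500).
Then the next iterate is (a, b)₁ = (31.200, 20.000).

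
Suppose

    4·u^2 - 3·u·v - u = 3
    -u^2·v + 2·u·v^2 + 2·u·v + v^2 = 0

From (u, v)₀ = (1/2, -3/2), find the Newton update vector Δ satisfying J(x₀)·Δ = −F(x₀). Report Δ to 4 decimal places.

(0.1828, 0.7473)

At (1/2, -3/2): F = (-0.2500, 3.3750).
Jacobian J = [[8·u - 3·v - 1, -3·u], [-2·u·v + 2·v^2 + 2·v, -u^2 + 4·u·v + 2·u + 2·v]].
At the point, J = [[7.5000, -1.5000], [3.0000, -5.2500]] (det J = -34.8750).
Solving J·Δ = −F gives Δ = (0.1828, 0.7473).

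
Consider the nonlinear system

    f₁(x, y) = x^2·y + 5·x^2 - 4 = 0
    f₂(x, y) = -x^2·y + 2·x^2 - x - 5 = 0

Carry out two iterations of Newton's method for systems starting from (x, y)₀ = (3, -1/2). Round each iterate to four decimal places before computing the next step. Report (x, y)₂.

(1.2969, -1.5187)

At (3, -1/2): F = (36.5000, 14.5000).
Jacobian J = [[2·x·y + 10·x, x^2], [-2·x·y + 4·x - 1, -x^2]].
At the point, J = [[27.0000, 9.0000], [14.0000, -9.0000]] (det J = -369.0000).
Solving J·Δ = −F gives Δ = (-1.2439, -0.3238).
Then the next iterate is (x, y)₁ = (1.7561, -0.8238).
Round to (1.7561, -0.8238) and repeat: F = (8.878930, 1.952181), J = [[14.667650, 3.083887], [8.917750, -3.083887]].
Δ = (-0.4592, -0.6949), so (x, y)₂ = (1.2969, -1.5187).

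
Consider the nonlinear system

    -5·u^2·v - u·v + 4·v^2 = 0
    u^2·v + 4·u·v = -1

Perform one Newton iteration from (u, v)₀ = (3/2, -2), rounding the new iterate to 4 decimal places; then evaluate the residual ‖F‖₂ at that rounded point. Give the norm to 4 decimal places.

13.2871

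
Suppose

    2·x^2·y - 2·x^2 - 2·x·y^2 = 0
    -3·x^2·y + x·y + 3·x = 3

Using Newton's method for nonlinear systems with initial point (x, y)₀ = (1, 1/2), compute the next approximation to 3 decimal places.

(0.400, -0.150)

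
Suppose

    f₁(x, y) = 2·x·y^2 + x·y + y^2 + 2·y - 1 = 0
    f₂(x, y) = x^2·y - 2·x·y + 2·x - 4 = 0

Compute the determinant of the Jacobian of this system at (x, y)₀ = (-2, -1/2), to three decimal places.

-15.000

J = [[2·y^2 + y, 4·x·y + x + 2·y + 2], [2·x·y - 2·y + 2, x^2 - 2·x]].
At the point, J = [[0.000, 3.000], [5.000, 8.000]].
det J = -15.000.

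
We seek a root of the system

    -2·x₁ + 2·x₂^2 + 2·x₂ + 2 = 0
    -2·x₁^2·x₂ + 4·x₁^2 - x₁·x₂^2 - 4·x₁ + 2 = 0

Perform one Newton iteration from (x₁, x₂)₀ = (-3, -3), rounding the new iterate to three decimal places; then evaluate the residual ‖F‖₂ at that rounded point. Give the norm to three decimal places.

41.981

At (-3, -3): F = (20.000, 131.000).
Jacobian J = [[-2, 4·x₂ + 2], [-4·x₁·x₂ + 8·x₁ - x₂^2 - 4, -2·x₁^2 - 2·x₁·x₂]].
At the point, J = [[-2.000, -10.000], [-73.000, -36.000]] (det J = -658.000).
Solving J·Δ = −F gives Δ = (0.897, 1.821).
Then the next iterate is (x₁, x₂)₁ = (-2.103, -1.179).
Re-evaluating at (-2.103, -1.179): F = (6.62808, 41.45420), so ‖F‖₂ = 41.981.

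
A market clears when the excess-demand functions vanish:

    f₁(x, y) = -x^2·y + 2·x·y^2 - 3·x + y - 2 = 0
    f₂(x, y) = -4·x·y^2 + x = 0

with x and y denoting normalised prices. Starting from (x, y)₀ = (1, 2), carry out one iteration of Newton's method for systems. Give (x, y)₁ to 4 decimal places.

At (1, 2): F = (3.0000, -15.0000).
Jacobian J = [[-2·x·y + 2·y^2 - 3, -x^2 + 4·x·y + 1], [-4·y^2 + 1, -8·x·y]].
At the point, J = [[1.0000, 8.0000], [-15.0000, -16.0000]] (det J = 104.0000).
Solving J·Δ = −F gives Δ = (-0.6923, -0.2885).
Then the next iterate is (x, y)₁ = (0.3077, 1.7115).

(0.3077, 1.7115)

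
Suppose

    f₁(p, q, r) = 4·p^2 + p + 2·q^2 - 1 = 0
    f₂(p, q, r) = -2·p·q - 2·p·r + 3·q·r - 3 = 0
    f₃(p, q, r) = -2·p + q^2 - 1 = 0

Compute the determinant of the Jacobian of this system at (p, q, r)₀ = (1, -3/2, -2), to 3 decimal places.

-253.500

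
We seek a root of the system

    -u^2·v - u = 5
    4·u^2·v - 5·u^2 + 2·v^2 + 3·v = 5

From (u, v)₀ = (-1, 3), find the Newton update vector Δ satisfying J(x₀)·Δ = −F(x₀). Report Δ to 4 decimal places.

(1.2840, -0.5802)

At (-1, 3): F = (-7.0000, 29.0000).
Jacobian J = [[-2·u·v - 1, -u^2], [8·u·v - 10·u, 4·u^2 + 4·v + 3]].
At the point, J = [[5.0000, -1.0000], [-14.0000, 19.0000]] (det J = 81.0000).
Solving J·Δ = −F gives Δ = (1.2840, -0.5802).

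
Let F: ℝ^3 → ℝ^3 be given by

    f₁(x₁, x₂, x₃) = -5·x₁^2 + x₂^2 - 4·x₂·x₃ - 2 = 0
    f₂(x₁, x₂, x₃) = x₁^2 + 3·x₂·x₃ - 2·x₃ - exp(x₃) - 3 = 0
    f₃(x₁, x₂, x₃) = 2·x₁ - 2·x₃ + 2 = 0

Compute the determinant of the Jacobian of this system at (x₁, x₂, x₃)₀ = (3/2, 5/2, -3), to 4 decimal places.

-162.6928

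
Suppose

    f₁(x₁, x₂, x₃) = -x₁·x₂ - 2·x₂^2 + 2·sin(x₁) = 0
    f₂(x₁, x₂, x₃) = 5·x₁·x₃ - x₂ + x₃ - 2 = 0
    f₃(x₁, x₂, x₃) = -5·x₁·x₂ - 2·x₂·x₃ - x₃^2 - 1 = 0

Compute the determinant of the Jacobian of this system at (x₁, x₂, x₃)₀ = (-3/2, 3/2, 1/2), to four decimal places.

J = [[-x₂ + 2·cos(x₁), -x₁ - 4·x₂, 0], [5·x₃, -1, 5·x₁ + 1], [-5·x₂, -5·x₁ - 2·x₃, -2·x₂ - 2·x₃]].
At the point, J = [[-1.358526, -4.5000, 0.0000], [2.5000, -1.0000, -6.5000], [-7.5000, 6.5000, -4.0000]].
det J = -327.2068.

-327.2068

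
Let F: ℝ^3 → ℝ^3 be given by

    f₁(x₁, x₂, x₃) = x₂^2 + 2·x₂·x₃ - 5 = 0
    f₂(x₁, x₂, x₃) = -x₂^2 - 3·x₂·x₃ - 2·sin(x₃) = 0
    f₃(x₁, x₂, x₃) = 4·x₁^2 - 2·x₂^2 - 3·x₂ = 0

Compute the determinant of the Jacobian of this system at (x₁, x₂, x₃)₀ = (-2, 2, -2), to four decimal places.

128.0000

J = [[0, 2·x₂ + 2·x₃, 2·x₂], [0, -2·x₂ - 3·x₃, -3·x₂ - 2·cos(x₃)], [8·x₁, -4·x₂ - 3, 0]].
At the point, J = [[0.0000, 0.0000, 4.0000], [0.0000, 2.0000, -5.167706], [-16.0000, -11.0000, 0.0000]].
det J = 128.0000.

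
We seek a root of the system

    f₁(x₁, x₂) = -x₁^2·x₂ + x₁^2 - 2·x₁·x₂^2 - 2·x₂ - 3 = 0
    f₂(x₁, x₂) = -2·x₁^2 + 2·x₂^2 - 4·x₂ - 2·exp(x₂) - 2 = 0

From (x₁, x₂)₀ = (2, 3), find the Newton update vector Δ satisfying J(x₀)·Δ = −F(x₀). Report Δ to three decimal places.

At (2, 3): F = (-53.000, -44.17107).
Jacobian J = [[-2·x₁·x₂ + 2·x₁ - 2·x₂^2, -x₁^2 - 4·x₁·x₂ - 2], [-4·x₁, 4·x₂ - 2·exp(x₂) - 4]].
At the point, J = [[-26.000, -30.000], [-8.000, -32.17107]] (det J = 596.44792).
Solving J·Δ = −F gives Δ = (-0.637, -1.215).

(-0.637, -1.215)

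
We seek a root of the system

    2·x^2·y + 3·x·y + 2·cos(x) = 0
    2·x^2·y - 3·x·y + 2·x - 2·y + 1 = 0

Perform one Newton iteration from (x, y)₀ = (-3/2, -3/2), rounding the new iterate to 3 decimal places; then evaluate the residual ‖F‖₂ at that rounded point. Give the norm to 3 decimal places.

0.380

At (-3/2, -3/2): F = (0.14147, -12.500).
Jacobian J = [[4·x·y + 3·y - 2·sin(x), 2·x^2 + 3·x], [4·x·y - 3·y + 2, 2·x^2 - 3·x - 2]].
At the point, J = [[6.49499, 0.000], [15.500, 7.000]] (det J = 45.46493).
Solving J·Δ = −F gives Δ = (-0.022, 1.834).
Then the next iterate is (x, y)₁ = (-1.522, 0.334).
Re-evaluating at (-1.522, 0.334): F = (0.11992, 0.36046), so ‖F‖₂ = 0.380.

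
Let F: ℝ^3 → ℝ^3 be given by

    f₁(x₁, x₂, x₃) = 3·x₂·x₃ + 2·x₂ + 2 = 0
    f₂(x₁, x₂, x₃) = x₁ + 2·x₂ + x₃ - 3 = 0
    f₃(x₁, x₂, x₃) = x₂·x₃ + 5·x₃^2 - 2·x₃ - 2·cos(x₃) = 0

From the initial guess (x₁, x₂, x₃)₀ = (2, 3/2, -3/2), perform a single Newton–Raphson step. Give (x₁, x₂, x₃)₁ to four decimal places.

At (2, 3/2, -3/2): F = (-1.7500, 0.5000, 11.858526).
Jacobian J = [[0, 3·x₃ + 2, 3·x₂], [1, 2, 1], [0, x₃, x₂ + 10·x₃ + 2·sin(x₃) - 2]].
At the point, J = [[0.0000, -2.5000, 4.5000], [1.0000, 2.0000, 1.0000], [0.0000, -1.5000, -17.494990]] (det J = -50.487475).
Solving J·Δ = −F gives Δ = (-2.0403, 0.4506, 0.6392).
Then the next iterate is (x₁, x₂, x₃)₁ = (-0.0403, 1.9506, -0.8608).

(-0.0403, 1.9506, -0.8608)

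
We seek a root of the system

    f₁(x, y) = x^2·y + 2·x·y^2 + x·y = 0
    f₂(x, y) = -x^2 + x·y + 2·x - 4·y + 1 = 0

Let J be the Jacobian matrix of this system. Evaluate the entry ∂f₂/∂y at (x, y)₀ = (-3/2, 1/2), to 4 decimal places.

∂f₂/∂y = x - 4.
At (-3/2, 1/2) this is -5.5000.

-5.5000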